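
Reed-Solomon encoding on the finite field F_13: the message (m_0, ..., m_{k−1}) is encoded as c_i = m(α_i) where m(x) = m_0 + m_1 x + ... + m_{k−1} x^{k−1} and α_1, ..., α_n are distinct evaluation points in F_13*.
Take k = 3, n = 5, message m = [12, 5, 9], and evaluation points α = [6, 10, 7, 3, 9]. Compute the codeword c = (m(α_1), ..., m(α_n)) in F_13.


c = [2, 0, 7, 4, 6]

Message polynomial: m(x) = 12 + 5·x + 9·x^2 (mod 13).
For each evaluation point α_i, compute m(α_i) mod 13:
  α_1 = 6: Horner steps 9 → 7 → 2, so m(6) = 2.
  α_2 = 10: Horner steps 9 → 4 → 0, so m(10) = 0.
  α_3 = 7: Horner steps 9 → 3 → 7, so m(7) = 7.
  α_4 = 3: Horner steps 9 → 6 → 4, so m(3) = 4.
  α_5 = 9: Horner steps 9 → 8 → 6, so m(9) = 6.
Codeword c = [2, 0, 7, 4, 6] ∈ F_13^5.


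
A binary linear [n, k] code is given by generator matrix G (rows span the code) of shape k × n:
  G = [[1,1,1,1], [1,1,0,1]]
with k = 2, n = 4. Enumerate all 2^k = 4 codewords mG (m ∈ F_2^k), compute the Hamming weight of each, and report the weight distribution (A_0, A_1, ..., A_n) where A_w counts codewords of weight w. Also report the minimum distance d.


Weight distribution: A_0 = 1, A_1 = 1, A_3 = 1, A_4 = 1. Minimum distance d = 1.

Enumerate all 2^2 = 4 messages m ∈ F_2^2.
For each, compute codeword c = mG in F_2^4, then tally its weight.
  m = 00 → c = 0000, weight = 0.
  m = 10 → c = 1111, weight = 4.
  m = 01 → c = 1101, weight = 3.
  m = 11 → c = 0010, weight = 1.
Tally weights:
  weight 0: 1 codewords.
  weight 1: 1 codewords.
  weight 3: 1 codewords.
  weight 4: 1 codewords.
Minimum distance d = smallest w > 0 with A_w > 0 = 1.
Sanity: Σ A_w = 4 = 2^2 = 4 ✓.


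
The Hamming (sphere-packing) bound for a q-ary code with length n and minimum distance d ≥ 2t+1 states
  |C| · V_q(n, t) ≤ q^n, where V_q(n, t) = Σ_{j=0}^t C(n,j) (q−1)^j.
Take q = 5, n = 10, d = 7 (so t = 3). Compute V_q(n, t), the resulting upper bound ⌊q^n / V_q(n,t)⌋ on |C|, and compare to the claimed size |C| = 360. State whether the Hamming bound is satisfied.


V_q(n, t) = 8441, q^n = 9765625, Hamming bound = 1156, |C| = 360 ≤ bound (satisfied).

Step 1: Compute V_q(n, t) = Σ_{j=0}^3 C(n, j) (q−1)^j.
  j = 0: C(10,0)·(4)^0 = 1·1 = 1.
  j = 1: C(10,1)·(4)^1 = 10·4 = 40.
  j = 2: C(10,2)·(4)^2 = 45·16 = 720.
  j = 3: C(10,3)·(4)^3 = 120·64 = 7680.
  V_q(n, t) = 1 + 40 + 720 + 7680 = 8441.
Step 2: q^n = 5^10 = 9765625.
Step 3: Hamming bound ⌊q^n / V_q(n,t)⌋ = ⌊9765625/8441⌋ = 1156.
Step 4: Compare |C| = 360 to 1156: satisfied.
The claimed |C| lies below the Hamming bound.


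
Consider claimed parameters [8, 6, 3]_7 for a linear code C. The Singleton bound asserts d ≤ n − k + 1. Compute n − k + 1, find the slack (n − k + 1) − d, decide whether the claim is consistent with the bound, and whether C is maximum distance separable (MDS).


Singleton RHS = n − k + 1 = 3, slack = 0, bound satisfied, MDS.

Singleton bound: d ≤ n − k + 1.
Here n = 8, k = 6, so n − k + 1 = 3.
Given d = 3, check d ≤ 3: YES.
Slack = (n − k + 1) − d = 0.
The code is MDS (slack = 0).
Description: the claimed parameters are [8, 6, 3]_7; such a code would be MDS (meets Singleton bound).


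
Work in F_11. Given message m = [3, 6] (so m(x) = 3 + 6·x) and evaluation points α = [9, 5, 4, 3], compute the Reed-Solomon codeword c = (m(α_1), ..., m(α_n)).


c = [2, 0, 5, 10]

Message polynomial: m(x) = 3 + 6·x (mod 11).
For each evaluation point α_i, compute m(α_i) mod 11:
  α_1 = 9: Horner steps 6 → 2, so m(9) = 2.
  α_2 = 5: Horner steps 6 → 0, so m(5) = 0.
  α_3 = 4: Horner steps 6 → 5, so m(4) = 5.
  α_4 = 3: Horner steps 6 → 10, so m(3) = 10.
Codeword c = [2, 0, 5, 10] ∈ F_11^4.


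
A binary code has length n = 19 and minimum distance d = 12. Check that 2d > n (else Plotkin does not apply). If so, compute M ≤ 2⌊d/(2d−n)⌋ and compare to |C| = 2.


Plotkin bound M ≤ 4; given |C| = 2 ≤ bound (satisfied).

Check applicability: 2d = 24, n = 19.
2d − n = 5 > 0, so Plotkin applies.
Compute d/(2d−n) = 12/5 ≈ 2.4000.
⌊d/(2d−n)⌋ = 2.
Plotkin bound: M ≤ 2·2 = 4.
Given |C| = 2, check: satisfied.
This |C| is below the Plotkin bound.


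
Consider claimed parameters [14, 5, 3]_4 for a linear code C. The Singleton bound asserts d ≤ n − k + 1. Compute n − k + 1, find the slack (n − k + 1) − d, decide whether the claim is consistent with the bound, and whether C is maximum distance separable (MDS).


Singleton RHS = n − k + 1 = 10, slack = 7, bound satisfied, not MDS.

Singleton bound: d ≤ n − k + 1.
Here n = 14, k = 5, so n − k + 1 = 10.
Given d = 3, check d ≤ 10: YES.
Slack = (n − k + 1) − d = 7.
The code is NOT MDS (slack = 7 > 0).
Description: the claimed parameters are [14, 5, 3]_4; such a code would be non-MDS.


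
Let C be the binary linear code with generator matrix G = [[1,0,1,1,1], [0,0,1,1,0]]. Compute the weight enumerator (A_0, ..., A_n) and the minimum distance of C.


Weight distribution: A_0 = 1, A_2 = 2, A_4 = 1. Minimum distance d = 2.

Enumerate all 2^2 = 4 messages m ∈ F_2^2.
For each, compute codeword c = mG in F_2^5, then tally its weight.
  m = 00 → c = 00000, weight = 0.
  m = 10 → c = 10111, weight = 4.
  m = 01 → c = 00110, weight = 2.
  m = 11 → c = 10001, weight = 2.
Tally weights:
  weight 0: 1 codewords.
  weight 2: 2 codewords.
  weight 4: 1 codewords.
Minimum distance d = smallest w > 0 with A_w > 0 = 2.
Sanity: Σ A_w = 4 = 2^2 = 4 ✓.


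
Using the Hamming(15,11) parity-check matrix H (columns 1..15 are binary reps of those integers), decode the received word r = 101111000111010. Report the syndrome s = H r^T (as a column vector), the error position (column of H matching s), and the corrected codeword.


s = (0, 1, 1, 0)^T, error position = 6, corrected codeword c = 101110000111010

Compute s = H r^T mod 2 one row at a time:
  s_1 = 0 + 0 + 1 + 1 + 1 + 0 + 1 + 0 = 4 ≡ 0 (mod 2).
  s_2 = 1 + 1 + 1 + 0 + 1 + 0 + 1 + 0 = 5 ≡ 1 (mod 2).
  s_3 = 0 + 1 + 1 + 0 + 1 + 1 + 1 + 0 = 5 ≡ 1 (mod 2).
  s_4 = 1 + 1 + 1 + 0 + 0 + 1 + 0 + 0 = 4 ≡ 0 (mod 2).
s = (0, 1, 1, 0)^T — this equals column 6 of H (binary 0110), so error is at position 6.
Correct: flip bit 6 of r = 101111000111010 to get c = 101110000111010.


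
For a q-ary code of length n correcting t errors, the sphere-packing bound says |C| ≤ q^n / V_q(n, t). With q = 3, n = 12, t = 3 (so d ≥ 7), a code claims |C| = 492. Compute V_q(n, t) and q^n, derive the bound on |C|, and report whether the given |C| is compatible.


V_q(n, t) = 2049, q^n = 531441, Hamming bound = 259, |C| = 492 > bound (violated).

Step 1: Compute V_q(n, t) = Σ_{j=0}^3 C(n, j) (q−1)^j.
  j = 0: C(12,0)·(2)^0 = 1·1 = 1.
  j = 1: C(12,1)·(2)^1 = 12·2 = 24.
  j = 2: C(12,2)·(2)^2 = 66·4 = 264.
  j = 3: C(12,3)·(2)^3 = 220·8 = 1760.
  V_q(n, t) = 1 + 24 + 264 + 1760 = 2049.
Step 2: q^n = 3^12 = 531441.
Step 3: Hamming bound ⌊q^n / V_q(n,t)⌋ = ⌊531441/2049⌋ = 259.
Step 4: Compare |C| = 492 to 259: violated.
The claimed |C| lies above the Hamming bound, so no 3-ary code of length 12 with d ≥ 7 can have 492 codewords.


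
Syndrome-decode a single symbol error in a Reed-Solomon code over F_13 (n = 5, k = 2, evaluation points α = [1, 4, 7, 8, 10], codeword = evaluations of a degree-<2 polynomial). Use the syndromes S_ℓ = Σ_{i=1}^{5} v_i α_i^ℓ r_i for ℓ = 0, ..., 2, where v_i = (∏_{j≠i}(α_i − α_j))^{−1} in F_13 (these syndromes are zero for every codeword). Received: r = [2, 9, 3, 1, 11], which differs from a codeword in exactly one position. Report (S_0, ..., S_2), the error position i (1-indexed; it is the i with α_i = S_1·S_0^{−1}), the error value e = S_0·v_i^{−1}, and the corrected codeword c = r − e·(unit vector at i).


S = (12, 3, 4), error at position 5, error magnitude e = 1, c = [2, 9, 3, 1, 10].

Step 1: column multipliers v_i = (∏_{j≠i}(α_i − α_j))^{−1} mod 13.
  i = 1 (α = 1): (1−4)(1−7)(1−8)(1−10) = (−3)·(−6)·(−7)·(−9) = 1134 ≡ 3, so v_1 = 3^{−1} = 9 (mod 13).
  i = 2 (α = 4): (4−1)(4−7)(4−8)(4−10) = 3·(−3)·(−4)·(−6) = −216 ≡ 5, so v_2 = 5^{−1} = 8 (mod 13).
  i = 3 (α = 7): (7−1)(7−4)(7−8)(7−10) = 6·3·(−1)·(−3) = 54 ≡ 2, so v_3 = 2^{−1} = 7 (mod 13).
  i = 4 (α = 8): (8−1)(8−4)(8−7)(8−10) = 7·4·1·(−2) = −56 ≡ 9, so v_4 = 9^{−1} = 3 (mod 13).
  i = 5 (α = 10): (10−1)(10−4)(10−7)(10−8) = 9·6·3·2 = 324 ≡ 12, so v_5 = 12^{−1} = 12 (mod 13).
  v = [9, 8, 7, 3, 12].
Step 2: syndromes of r = [2, 9, 3, 1, 11] (all sums mod 13).
  S_0 = Σ v_i r_i = 9·2 + 8·9 + 7·3 + 3·1 + 12·11 = 246 ≡ 12.
  S_1 = Σ v_i α_i r_i = 9·1·2 + 8·4·9 + 7·7·3 + 3·8·1 + 12·10·11 = 1797 ≡ 3.
  α_i^2 mod 13 = [1, 3, 10, 12, 9].
  S_2 = Σ v_i α_i^2 r_i = 9·1·2 + 8·3·9 + 7·10·3 + 3·12·1 + 12·9·11 = 1668 ≡ 4.
  S = (12, 3, 4) ≠ 0, so r is not a codeword (an error is present).
Step 3: locate the error. For a single error e at position i, S_ℓ = v_i·e·α_i^ℓ, so α_err = S_1/S_0.
  S_0^{−1} = 12^{−1} = 12 (mod 13), so α_err = 3·12 = 36 ≡ 10 = α_5. Error position i = 5.
  Consistency check: S_2/S_1 = 4·9 = 36 ≡ 10 = α_err ✓ (single-error assumption holds).
Step 4: error magnitude e = S_0/v_5 = S_0·∏_{j≠5}(α_5 − α_j) = 12·12 = 144 ≡ 1 (mod 13).
Step 5: correct position 5: c_5 = r_5 − e = 11 − 1 ≡ 10 (mod 13). Hence c = [2, 9, 3, 1, 10].
  Check: interpolating c through the α_i gives m(x) = 4 + 11·x (degree < 2) with m(α_i) = c_i for every i, so c is indeed a codeword.


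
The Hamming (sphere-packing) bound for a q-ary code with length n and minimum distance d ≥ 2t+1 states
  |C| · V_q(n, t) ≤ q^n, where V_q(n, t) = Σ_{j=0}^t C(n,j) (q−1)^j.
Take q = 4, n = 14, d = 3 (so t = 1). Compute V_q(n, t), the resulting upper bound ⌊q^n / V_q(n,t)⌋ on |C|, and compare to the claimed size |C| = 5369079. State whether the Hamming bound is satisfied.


V_q(n, t) = 43, q^n = 268435456, Hamming bound = 6242685, |C| = 5369079 ≤ bound (satisfied).

Step 1: Compute V_q(n, t) = Σ_{j=0}^1 C(n, j) (q−1)^j.
  j = 0: C(14,0)·(3)^0 = 1·1 = 1.
  j = 1: C(14,1)·(3)^1 = 14·3 = 42.
  V_q(n, t) = 1 + 42 = 43.
Step 2: q^n = 4^14 = 268435456.
Step 3: Hamming bound ⌊q^n / V_q(n,t)⌋ = ⌊268435456/43⌋ = 6242685.
Step 4: Compare |C| = 5369079 to 6242685: satisfied.
The claimed |C| lies below the Hamming bound.


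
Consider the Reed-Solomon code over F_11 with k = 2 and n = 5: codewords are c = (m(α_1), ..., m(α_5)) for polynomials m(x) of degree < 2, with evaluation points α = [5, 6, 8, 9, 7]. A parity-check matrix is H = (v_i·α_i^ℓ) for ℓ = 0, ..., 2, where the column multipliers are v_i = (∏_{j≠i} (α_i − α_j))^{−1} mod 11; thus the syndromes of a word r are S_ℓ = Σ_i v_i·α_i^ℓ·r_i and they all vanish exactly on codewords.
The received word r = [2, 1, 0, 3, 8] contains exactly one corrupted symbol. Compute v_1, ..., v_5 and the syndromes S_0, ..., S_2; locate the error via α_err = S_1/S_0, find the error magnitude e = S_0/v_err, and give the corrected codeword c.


S = (8, 4, 2), error at position 2, error magnitude e = 7, c = [2, 5, 0, 3, 8].

Step 1: column multipliers v_i = (∏_{j≠i}(α_i − α_j))^{−1} mod 11.
  i = 1 (α = 5): (5−6)(5−8)(5−9)(5−7) = (−1)·(−3)·(−4)·(−2) = 24 ≡ 2, so v_1 = 2^{−1} = 6 (mod 11).
  i = 2 (α = 6): (6−5)(6−8)(6−9)(6−7) = 1·(−2)·(−3)·(−1) = −6 ≡ 5, so v_2 = 5^{−1} = 9 (mod 11).
  i = 3 (α = 8): (8−5)(8−6)(8−9)(8−7) = 3·2·(−1)·1 = −6 ≡ 5, so v_3 = 5^{−1} = 9 (mod 11).
  i = 4 (α = 9): (9−5)(9−6)(9−8)(9−7) = 4·3·1·2 = 24 ≡ 2, so v_4 = 2^{−1} = 6 (mod 11).
  i = 5 (α = 7): (7−5)(7−6)(7−8)(7−9) = 2·1·(−1)·(−2) = 4 ≡ 4, so v_5 = 4^{−1} = 3 (mod 11).
  v = [6, 9, 9, 6, 3].
Step 2: syndromes of r = [2, 1, 0, 3, 8] (all sums mod 11).
  S_0 = Σ v_i r_i = 6·2 + 9·1 + 9·0 + 6·3 + 3·8 = 63 ≡ 8.
  S_1 = Σ v_i α_i r_i = 6·5·2 + 9·6·1 + 9·8·0 + 6·9·3 + 3·7·8 = 444 ≡ 4.
  α_i^2 mod 11 = [3, 3, 9, 4, 5].
  S_2 = Σ v_i α_i^2 r_i = 6·3·2 + 9·3·1 + 9·9·0 + 6·4·3 + 3·5·8 = 255 ≡ 2.
  S = (8, 4, 2) ≠ 0, so r is not a codeword (an error is present).
Step 3: locate the error. For a single error e at position i, S_ℓ = v_i·e·α_i^ℓ, so α_err = S_1/S_0.
  S_0^{−1} = 8^{−1} = 7 (mod 11), so α_err = 4·7 = 28 ≡ 6 = α_2. Error position i = 2.
  Consistency check: S_2/S_1 = 2·3 = 6 ≡ 6 = α_err ✓ (single-error assumption holds).
Step 4: error magnitude e = S_0/v_2 = S_0·∏_{j≠2}(α_2 − α_j) = 8·5 = 40 ≡ 7 (mod 11).
Step 5: correct position 2: c_2 = r_2 − e = 1 − 7 ≡ 5 (mod 11). Hence c = [2, 5, 0, 3, 8].
  Check: interpolating c through the α_i gives m(x) = 9 + 3·x (degree < 2) with m(α_i) = c_i for every i, so c is indeed a codeword.


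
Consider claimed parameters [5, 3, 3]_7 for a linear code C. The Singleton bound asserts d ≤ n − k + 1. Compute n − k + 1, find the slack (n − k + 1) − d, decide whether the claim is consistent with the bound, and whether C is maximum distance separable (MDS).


Singleton RHS = n − k + 1 = 3, slack = 0, bound satisfied, MDS.

Singleton bound: d ≤ n − k + 1.
Here n = 5, k = 3, so n − k + 1 = 3.
Given d = 3, check d ≤ 3: YES.
Slack = (n − k + 1) − d = 0.
The code is MDS (slack = 0).
Description: the claimed parameters are [5, 3, 3]_7; such a code would be MDS (meets Singleton bound).


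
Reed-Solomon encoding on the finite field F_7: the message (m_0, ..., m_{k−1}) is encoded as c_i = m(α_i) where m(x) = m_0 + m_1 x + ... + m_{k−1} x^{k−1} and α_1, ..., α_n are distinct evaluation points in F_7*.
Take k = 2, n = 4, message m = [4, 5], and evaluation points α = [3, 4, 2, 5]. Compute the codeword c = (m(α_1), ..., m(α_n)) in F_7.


c = [5, 3, 0, 1]

Message polynomial: m(x) = 4 + 5·x (mod 7).
For each evaluation point α_i, compute m(α_i) mod 7:
  α_1 = 3: Horner steps 5 → 5, so m(3) = 5.
  α_2 = 4: Horner steps 5 → 3, so m(4) = 3.
  α_3 = 2: Horner steps 5 → 0, so m(2) = 0.
  α_4 = 5: Horner steps 5 → 1, so m(5) = 1.
Codeword c = [5, 3, 0, 1] ∈ F_7^4.


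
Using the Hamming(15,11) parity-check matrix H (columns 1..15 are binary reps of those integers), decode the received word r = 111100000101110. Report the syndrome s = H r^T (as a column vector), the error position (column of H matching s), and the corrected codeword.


s = (0, 0, 0, 1)^T, error position = 1, corrected codeword c = 011100000101110

Compute s = H r^T mod 2 one row at a time:
  s_1 = 0 + 0 + 1 + 0 + 1 + 1 + 1 + 0 = 4 ≡ 0 (mod 2).
  s_2 = 1 + 0 + 0 + 0 + 1 + 1 + 1 + 0 = 4 ≡ 0 (mod 2).
  s_3 = 1 + 1 + 0 + 0 + 1 + 0 + 1 + 0 = 4 ≡ 0 (mod 2).
  s_4 = 1 + 1 + 0 + 0 + 0 + 0 + 1 + 0 = 3 ≡ 1 (mod 2).
s = (0, 0, 0, 1)^T — this equals column 1 of H (binary 0001), so error is at position 1.
Correct: flip bit 1 of r = 111100000101110 to get c = 011100000101110.


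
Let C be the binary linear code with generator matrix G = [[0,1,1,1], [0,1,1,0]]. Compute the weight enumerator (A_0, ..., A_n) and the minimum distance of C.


Weight distribution: A_0 = 1, A_1 = 1, A_2 = 1, A_3 = 1. Minimum distance d = 1.

Enumerate all 2^2 = 4 messages m ∈ F_2^2.
For each, compute codeword c = mG in F_2^4, then tally its weight.
  m = 00 → c = 0000, weight = 0.
  m = 10 → c = 0111, weight = 3.
  m = 01 → c = 0110, weight = 2.
  m = 11 → c = 0001, weight = 1.
Tally weights:
  weight 0: 1 codewords.
  weight 1: 1 codewords.
  weight 2: 1 codewords.
  weight 3: 1 codewords.
Minimum distance d = smallest w > 0 with A_w > 0 = 1.
Sanity: Σ A_w = 4 = 2^2 = 4 ✓.


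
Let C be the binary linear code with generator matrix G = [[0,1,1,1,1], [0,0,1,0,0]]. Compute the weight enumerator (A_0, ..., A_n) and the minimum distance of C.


Weight distribution: A_0 = 1, A_1 = 1, A_3 = 1, A_4 = 1. Minimum distance d = 1.

Enumerate all 2^2 = 4 messages m ∈ F_2^2.
For each, compute codeword c = mG in F_2^5, then tally its weight.
  m = 00 → c = 00000, weight = 0.
  m = 10 → c = 01111, weight = 4.
  m = 01 → c = 00100, weight = 1.
  m = 11 → c = 01011, weight = 3.
Tally weights:
  weight 0: 1 codewords.
  weight 1: 1 codewords.
  weight 3: 1 codewords.
  weight 4: 1 codewords.
Minimum distance d = smallest w > 0 with A_w > 0 = 1.
Sanity: Σ A_w = 4 = 2^2 = 4 ✓.


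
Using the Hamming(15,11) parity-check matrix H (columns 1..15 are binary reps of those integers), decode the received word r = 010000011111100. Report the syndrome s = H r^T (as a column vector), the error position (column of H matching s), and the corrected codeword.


s = (0, 0, 1, 1)^T, error position = 3, corrected codeword c = 011000011111100

Compute s = H r^T mod 2 one row at a time:
  s_1 = 1 + 1 + 1 + 1 + 1 + 1 + 0 + 0 = 6 ≡ 0 (mod 2).
  s_2 = 0 + 0 + 0 + 0 + 1 + 1 + 0 + 0 = 2 ≡ 0 (mod 2).
  s_3 = 1 + 0 + 0 + 0 + 1 + 1 + 0 + 0 = 3 ≡ 1 (mod 2).
  s_4 = 0 + 0 + 0 + 0 + 1 + 1 + 1 + 0 = 3 ≡ 1 (mod 2).
s = (0, 0, 1, 1)^T — this equals column 3 of H (binary 0011), so error is at position 3.
Correct: flip bit 3 of r = 010000011111100 to get c = 011000011111100.


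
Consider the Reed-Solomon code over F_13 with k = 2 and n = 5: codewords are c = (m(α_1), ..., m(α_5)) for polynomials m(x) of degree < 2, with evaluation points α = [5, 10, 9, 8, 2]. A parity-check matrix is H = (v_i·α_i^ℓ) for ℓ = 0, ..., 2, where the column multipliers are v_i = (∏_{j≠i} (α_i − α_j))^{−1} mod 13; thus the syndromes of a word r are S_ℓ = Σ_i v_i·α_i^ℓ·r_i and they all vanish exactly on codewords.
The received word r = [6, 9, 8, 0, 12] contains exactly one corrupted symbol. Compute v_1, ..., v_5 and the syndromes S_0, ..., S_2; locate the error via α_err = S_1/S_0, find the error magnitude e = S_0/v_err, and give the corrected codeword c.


S = (8, 7, 11), error at position 3, error magnitude e = 10, c = [6, 9, 11, 0, 12].

Step 1: column multipliers v_i = (∏_{j≠i}(α_i − α_j))^{−1} mod 13.
  i = 1 (α = 5): (5−10)(5−9)(5−8)(5−2) = (−5)·(−4)·(−3)·3 = −180 ≡ 2, so v_1 = 2^{−1} = 7 (mod 13).
  i = 2 (α = 10): (10−5)(10−9)(10−8)(10−2) = 5·1·2·8 = 80 ≡ 2, so v_2 = 2^{−1} = 7 (mod 13).
  i = 3 (α = 9): (9−5)(9−10)(9−8)(9−2) = 4·(−1)·1·7 = −28 ≡ 11, so v_3 = 11^{−1} = 6 (mod 13).
  i = 4 (α = 8): (8−5)(8−10)(8−9)(8−2) = 3·(−2)·(−1)·6 = 36 ≡ 10, so v_4 = 10^{−1} = 4 (mod 13).
  i = 5 (α = 2): (2−5)(2−10)(2−9)(2−8) = (−3)·(−8)·(−7)·(−6) = 1008 ≡ 7, so v_5 = 7^{−1} = 2 (mod 13).
  v = [7, 7, 6, 4, 2].
Step 2: syndromes of r = [6, 9, 8, 0, 12] (all sums mod 13).
  S_0 = Σ v_i r_i = 7·6 + 7·9 + 6·8 + 4·0 + 2·12 = 177 ≡ 8.
  S_1 = Σ v_i α_i r_i = 7·5·6 + 7·10·9 + 6·9·8 + 4·8·0 + 2·2·12 = 1320 ≡ 7.
  α_i^2 mod 13 = [12, 9, 3, 12, 4].
  S_2 = Σ v_i α_i^2 r_i = 7·12·6 + 7·9·9 + 6·3·8 + 4·12·0 + 2·4·12 = 1311 ≡ 11.
  S = (8, 7, 11) ≠ 0, so r is not a codeword (an error is present).
Step 3: locate the error. For a single error e at position i, S_ℓ = v_i·e·α_i^ℓ, so α_err = S_1/S_0.
  S_0^{−1} = 8^{−1} = 5 (mod 13), so α_err = 7·5 = 35 ≡ 9 = α_3. Error position i = 3.
  Consistency check: S_2/S_1 = 11·2 = 22 ≡ 9 = α_err ✓ (single-error assumption holds).
Step 4: error magnitude e = S_0/v_3 = S_0·∏_{j≠3}(α_3 − α_j) = 8·11 = 88 ≡ 10 (mod 13).
Step 5: correct position 3: c_3 = r_3 − e = 8 − 10 ≡ 11 (mod 13). Hence c = [6, 9, 11, 0, 12].
  Check: interpolating c through the α_i gives m(x) = 3 + 11·x (degree < 2) with m(α_i) = c_i for every i, so c is indeed a codeword.


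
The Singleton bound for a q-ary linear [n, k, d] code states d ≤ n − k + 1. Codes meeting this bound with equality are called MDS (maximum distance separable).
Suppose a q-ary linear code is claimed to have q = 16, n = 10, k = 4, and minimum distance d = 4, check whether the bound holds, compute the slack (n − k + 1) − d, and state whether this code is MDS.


Singleton RHS = n − k + 1 = 7, slack = 3, bound satisfied, not MDS.

Singleton bound: d ≤ n − k + 1.
Here n = 10, k = 4, so n − k + 1 = 7.
Given d = 4, check d ≤ 7: YES.
Slack = (n − k + 1) − d = 3.
The code is NOT MDS (slack = 3 > 0).
Description: the claimed parameters are [10, 4, 4]_16; such a code would be non-MDS.


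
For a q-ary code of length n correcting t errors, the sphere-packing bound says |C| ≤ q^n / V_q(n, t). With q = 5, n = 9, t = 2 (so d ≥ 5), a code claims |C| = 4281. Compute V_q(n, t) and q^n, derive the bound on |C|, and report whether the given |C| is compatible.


V_q(n, t) = 613, q^n = 1953125, Hamming bound = 3186, |C| = 4281 > bound (violated).

Step 1: Compute V_q(n, t) = Σ_{j=0}^2 C(n, j) (q−1)^j.
  j = 0: C(9,0)·(4)^0 = 1·1 = 1.
  j = 1: C(9,1)·(4)^1 = 9·4 = 36.
  j = 2: C(9,2)·(4)^2 = 36·16 = 576.
  V_q(n, t) = 1 + 36 + 576 = 613.
Step 2: q^n = 5^9 = 1953125.
Step 3: Hamming bound ⌊q^n / V_q(n,t)⌋ = ⌊1953125/613⌋ = 3186.
Step 4: Compare |C| = 4281 to 3186: violated.
The claimed |C| lies above the Hamming bound, so no 5-ary code of length 9 with d ≥ 5 can have 4281 codewords.


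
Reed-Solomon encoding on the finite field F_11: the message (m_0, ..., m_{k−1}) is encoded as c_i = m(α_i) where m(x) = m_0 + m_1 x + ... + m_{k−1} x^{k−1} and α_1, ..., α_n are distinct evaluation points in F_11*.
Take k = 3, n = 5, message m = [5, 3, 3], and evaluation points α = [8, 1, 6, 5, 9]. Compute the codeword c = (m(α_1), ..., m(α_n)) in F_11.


c = [1, 0, 10, 7, 0]

Message polynomial: m(x) = 5 + 3·x + 3·x^2 (mod 11).
For each evaluation point α_i, compute m(α_i) mod 11:
  α_1 = 8: Horner steps 3 → 5 → 1, so m(8) = 1.
  α_2 = 1: Horner steps 3 → 6 → 0, so m(1) = 0.
  α_3 = 6: Horner steps 3 → 10 → 10, so m(6) = 10.
  α_4 = 5: Horner steps 3 → 7 → 7, so m(5) = 7.
  α_5 = 9: Horner steps 3 → 8 → 0, so m(9) = 0.
Codeword c = [1, 0, 10, 7, 0] ∈ F_11^5.


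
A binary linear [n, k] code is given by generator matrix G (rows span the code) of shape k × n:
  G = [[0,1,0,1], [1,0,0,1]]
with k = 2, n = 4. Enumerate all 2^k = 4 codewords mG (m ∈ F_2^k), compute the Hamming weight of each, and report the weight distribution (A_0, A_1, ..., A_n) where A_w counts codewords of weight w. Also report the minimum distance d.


Weight distribution: A_0 = 1, A_2 = 3. Minimum distance d = 2.

Enumerate all 2^2 = 4 messages m ∈ F_2^2.
For each, compute codeword c = mG in F_2^4, then tally its weight.
  m = 00 → c = 0000, weight = 0.
  m = 10 → c = 0101, weight = 2.
  m = 01 → c = 1001, weight = 2.
  m = 11 → c = 1100, weight = 2.
Tally weights:
  weight 0: 1 codewords.
  weight 2: 3 codewords.
Minimum distance d = smallest w > 0 with A_w > 0 = 2.
Sanity: Σ A_w = 4 = 2^2 = 4 ✓.


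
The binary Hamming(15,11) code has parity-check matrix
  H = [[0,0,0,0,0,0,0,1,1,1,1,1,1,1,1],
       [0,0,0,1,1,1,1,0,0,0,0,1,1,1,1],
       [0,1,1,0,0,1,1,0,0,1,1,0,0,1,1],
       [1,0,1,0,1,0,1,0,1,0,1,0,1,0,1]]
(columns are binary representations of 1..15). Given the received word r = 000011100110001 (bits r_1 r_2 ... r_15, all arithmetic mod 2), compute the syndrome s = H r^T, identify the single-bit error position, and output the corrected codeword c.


s = (1, 0, 1, 0)^T, error position = 10, corrected codeword c = 000011100010001

Compute s = H r^T mod 2 one row at a time:
  s_1 = 0 + 0 + 1 + 1 + 0 + 0 + 0 + 1 = 3 ≡ 1 (mod 2).
  s_2 = 0 + 1 + 1 + 1 + 0 + 0 + 0 + 1 = 4 ≡ 0 (mod 2).
  s_3 = 0 + 0 + 1 + 1 + 1 + 1 + 0 + 1 = 5 ≡ 1 (mod 2).
  s_4 = 0 + 0 + 1 + 1 + 0 + 1 + 0 + 1 = 4 ≡ 0 (mod 2).
s = (1, 0, 1, 0)^T — this equals column 10 of H (binary 1010), so error is at position 10.
Correct: flip bit 10 of r = 000011100110001 to get c = 000011100010001.


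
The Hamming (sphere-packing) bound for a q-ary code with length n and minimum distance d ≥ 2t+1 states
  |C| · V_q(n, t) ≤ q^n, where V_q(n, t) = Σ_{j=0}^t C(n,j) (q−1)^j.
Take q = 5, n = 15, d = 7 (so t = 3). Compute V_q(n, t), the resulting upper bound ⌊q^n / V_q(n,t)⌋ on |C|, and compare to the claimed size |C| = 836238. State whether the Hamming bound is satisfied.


V_q(n, t) = 30861, q^n = 30517578125, Hamming bound = 988871, |C| = 836238 ≤ bound (satisfied).

Step 1: Compute V_q(n, t) = Σ_{j=0}^3 C(n, j) (q−1)^j.
  j = 0: C(15,0)·(4)^0 = 1·1 = 1.
  j = 1: C(15,1)·(4)^1 = 15·4 = 60.
  j = 2: C(15,2)·(4)^2 = 105·16 = 1680.
  j = 3: C(15,3)·(4)^3 = 455·64 = 29120.
  V_q(n, t) = 1 + 60 + 1680 + 29120 = 30861.
Step 2: q^n = 5^15 = 30517578125.
Step 3: Hamming bound ⌊q^n / V_q(n,t)⌋ = ⌊30517578125/30861⌋ = 988871.
Step 4: Compare |C| = 836238 to 988871: satisfied.
The claimed |C| lies below the Hamming bound.


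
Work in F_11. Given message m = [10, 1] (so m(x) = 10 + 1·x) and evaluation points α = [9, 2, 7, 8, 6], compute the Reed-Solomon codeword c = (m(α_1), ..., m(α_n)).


c = [8, 1, 6, 7, 5]

Message polynomial: m(x) = 10 + 1·x (mod 11).
For each evaluation point α_i, compute m(α_i) mod 11:
  α_1 = 9: Horner steps 1 → 8, so m(9) = 8.
  α_2 = 2: Horner steps 1 → 1, so m(2) = 1.
  α_3 = 7: Horner steps 1 → 6, so m(7) = 6.
  α_4 = 8: Horner steps 1 → 7, so m(8) = 7.
  α_5 = 6: Horner steps 1 → 5, so m(6) = 5.
Codeword c = [8, 1, 6, 7, 5] ∈ F_11^5.


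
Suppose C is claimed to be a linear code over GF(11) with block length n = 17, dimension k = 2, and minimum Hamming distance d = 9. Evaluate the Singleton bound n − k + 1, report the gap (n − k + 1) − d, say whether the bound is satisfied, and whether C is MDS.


Singleton RHS = n − k + 1 = 16, slack = 7, bound satisfied, not MDS.

Singleton bound: d ≤ n − k + 1.
Here n = 17, k = 2, so n − k + 1 = 16.
Given d = 9, check d ≤ 16: YES.
Slack = (n − k + 1) − d = 7.
The code is NOT MDS (slack = 7 > 0).
Description: the claimed parameters are [17, 2, 9]_11; such a code would be non-MDS.


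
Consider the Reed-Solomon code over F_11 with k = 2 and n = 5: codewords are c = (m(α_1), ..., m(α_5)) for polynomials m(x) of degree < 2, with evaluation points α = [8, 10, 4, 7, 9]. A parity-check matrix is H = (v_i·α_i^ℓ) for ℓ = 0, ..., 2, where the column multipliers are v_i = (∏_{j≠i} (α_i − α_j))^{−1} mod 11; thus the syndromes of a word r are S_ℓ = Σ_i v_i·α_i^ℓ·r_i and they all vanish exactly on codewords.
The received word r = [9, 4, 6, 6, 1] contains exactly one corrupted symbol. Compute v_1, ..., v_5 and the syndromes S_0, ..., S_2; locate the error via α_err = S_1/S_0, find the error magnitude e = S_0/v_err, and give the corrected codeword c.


S = (8, 10, 7), error at position 3, error magnitude e = 9, c = [9, 4, 8, 6, 1].

Step 1: column multipliers v_i = (∏_{j≠i}(α_i − α_j))^{−1} mod 11.
  i = 1 (α = 8): (8−10)(8−4)(8−7)(8−9) = (−2)·4·1·(−1) = 8 ≡ 8, so v_1 = 8^{−1} = 7 (mod 11).
  i = 2 (α = 10): (10−8)(10−4)(10−7)(10−9) = 2·6·3·1 = 36 ≡ 3, so v_2 = 3^{−1} = 4 (mod 11).
  i = 3 (α = 4): (4−8)(4−10)(4−7)(4−9) = (−4)·(−6)·(−3)·(−5) = 360 ≡ 8, so v_3 = 8^{−1} = 7 (mod 11).
  i = 4 (α = 7): (7−8)(7−10)(7−4)(7−9) = (−1)·(−3)·3·(−2) = −18 ≡ 4, so v_4 = 4^{−1} = 3 (mod 11).
  i = 5 (α = 9): (9−8)(9−10)(9−4)(9−7) = 1·(−1)·5·2 = −10 ≡ 1, so v_5 = 1^{−1} = 1 (mod 11).
  v = [7, 4, 7, 3, 1].
Step 2: syndromes of r = [9, 4, 6, 6, 1] (all sums mod 11).
  S_0 = Σ v_i r_i = 7·9 + 4·4 + 7·6 + 3·6 + 1·1 = 140 ≡ 8.
  S_1 = Σ v_i α_i r_i = 7·8·9 + 4·10·4 + 7·4·6 + 3·7·6 + 1·9·1 = 967 ≡ 10.
  α_i^2 mod 11 = [9, 1, 5, 5, 4].
  S_2 = Σ v_i α_i^2 r_i = 7·9·9 + 4·1·4 + 7·5·6 + 3·5·6 + 1·4·1 = 887 ≡ 7.
  S = (8, 10, 7) ≠ 0, so r is not a codeword (an error is present).
Step 3: locate the error. For a single error e at position i, S_ℓ = v_i·e·α_i^ℓ, so α_err = S_1/S_0.
  S_0^{−1} = 8^{−1} = 7 (mod 11), so α_err = 10·7 = 70 ≡ 4 = α_3. Error position i = 3.
  Consistency check: S_2/S_1 = 7·10 = 70 ≡ 4 = α_err ✓ (single-error assumption holds).
Step 4: error magnitude e = S_0/v_3 = S_0·∏_{j≠3}(α_3 − α_j) = 8·8 = 64 ≡ 9 (mod 11).
Step 5: correct position 3: c_3 = r_3 − e = 6 − 9 ≡ 8 (mod 11). Hence c = [9, 4, 8, 6, 1].
  Check: interpolating c through the α_i gives m(x) = 7 + 3·x (degree < 2) with m(α_i) = c_i for every i, so c is indeed a codeword.


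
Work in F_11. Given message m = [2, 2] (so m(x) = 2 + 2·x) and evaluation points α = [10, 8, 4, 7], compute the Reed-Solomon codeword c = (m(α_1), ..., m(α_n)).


c = [0, 7, 10, 5]

Message polynomial: m(x) = 2 + 2·x (mod 11).
For each evaluation point α_i, compute m(α_i) mod 11:
  α_1 = 10: Horner steps 2 → 0, so m(10) = 0.
  α_2 = 8: Horner steps 2 → 7, so m(8) = 7.
  α_3 = 4: Horner steps 2 → 10, so m(4) = 10.
  α_4 = 7: Horner steps 2 → 5, so m(7) = 5.
Codeword c = [0, 7, 10, 5] ∈ F_11^4.


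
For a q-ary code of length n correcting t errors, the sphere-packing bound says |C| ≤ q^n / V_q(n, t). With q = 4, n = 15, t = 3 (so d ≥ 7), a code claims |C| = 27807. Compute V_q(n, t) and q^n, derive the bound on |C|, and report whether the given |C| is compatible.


V_q(n, t) = 13276, q^n = 1073741824, Hamming bound = 80878, |C| = 27807 ≤ bound (satisfied).

Step 1: Compute V_q(n, t) = Σ_{j=0}^3 C(n, j) (q−1)^j.
  j = 0: C(15,0)·(3)^0 = 1·1 = 1.
  j = 1: C(15,1)·(3)^1 = 15·3 = 45.
  j = 2: C(15,2)·(3)^2 = 105·9 = 945.
  j = 3: C(15,3)·(3)^3 = 455·27 = 12285.
  V_q(n, t) = 1 + 45 + 945 + 12285 = 13276.
Step 2: q^n = 4^15 = 1073741824.
Step 3: Hamming bound ⌊q^n / V_q(n,t)⌋ = ⌊1073741824/13276⌋ = 80878.
Step 4: Compare |C| = 27807 to 80878: satisfied.
The claimed |C| lies below the Hamming bound.


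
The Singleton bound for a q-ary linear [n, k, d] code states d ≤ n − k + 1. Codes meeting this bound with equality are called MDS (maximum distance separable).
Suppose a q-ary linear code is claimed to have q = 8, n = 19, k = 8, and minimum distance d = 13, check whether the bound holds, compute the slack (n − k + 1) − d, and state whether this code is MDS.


Singleton RHS = n − k + 1 = 12, slack = -1, bound violated (no such code; not MDS).

Singleton bound: d ≤ n − k + 1.
Here n = 19, k = 8, so n − k + 1 = 12.
Given d = 13, check d ≤ 12: NO.
Slack = (n − k + 1) − d = -1.
The slack is negative: d = 13 exceeds n − k + 1 = 12 by 1, so the Singleton bound is violated and no linear [19, 8, 13]_8 code can exist. In particular it is not MDS (MDS requires d = n − k + 1 exactly).
Description: the claimed parameters are [19, 8, 13]_8; such a code would be impossible (violates the Singleton bound).


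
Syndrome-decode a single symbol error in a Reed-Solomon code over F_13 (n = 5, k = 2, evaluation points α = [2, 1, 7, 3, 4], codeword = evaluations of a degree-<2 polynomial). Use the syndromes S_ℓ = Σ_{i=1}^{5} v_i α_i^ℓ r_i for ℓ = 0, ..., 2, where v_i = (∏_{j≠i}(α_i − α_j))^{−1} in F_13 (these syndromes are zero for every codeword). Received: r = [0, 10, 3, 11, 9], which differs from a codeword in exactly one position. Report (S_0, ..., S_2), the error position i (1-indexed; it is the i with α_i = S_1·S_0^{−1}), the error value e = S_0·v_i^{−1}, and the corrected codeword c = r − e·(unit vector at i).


S = (6, 6, 6), error at position 2, error magnitude e = 8, c = [0, 2, 3, 11, 9].

Step 1: column multipliers v_i = (∏_{j≠i}(α_i − α_j))^{−1} mod 13.
  i = 1 (α = 2): (2−1)(2−7)(2−3)(2−4) = 1·(−5)·(−1)·(−2) = −10 ≡ 3, so v_1 = 3^{−1} = 9 (mod 13).
  i = 2 (α = 1): (1−2)(1−7)(1−3)(1−4) = (−1)·(−6)·(−2)·(−3) = 36 ≡ 10, so v_2 = 10^{−1} = 4 (mod 13).
  i = 3 (α = 7): (7−2)(7−1)(7−3)(7−4) = 5·6·4·3 = 360 ≡ 9, so v_3 = 9^{−1} = 3 (mod 13).
  i = 4 (α = 3): (3−2)(3−1)(3−7)(3−4) = 1·2·(−4)·(−1) = 8 ≡ 8, so v_4 = 8^{−1} = 5 (mod 13).
  i = 5 (α = 4): (4−2)(4−1)(4−7)(4−3) = 2·3·(−3)·1 = −18 ≡ 8, so v_5 = 8^{−1} = 5 (mod 13).
  v = [9, 4, 3, 5, 5].
Step 2: syndromes of r = [0, 10, 3, 11, 9] (all sums mod 13).
  S_0 = Σ v_i r_i = 9·0 + 4·10 + 3·3 + 5·11 + 5·9 = 149 ≡ 6.
  S_1 = Σ v_i α_i r_i = 9·2·0 + 4·1·10 + 3·7·3 + 5·3·11 + 5·4·9 = 448 ≡ 6.
  α_i^2 mod 13 = [4, 1, 10, 9, 3].
  S_2 = Σ v_i α_i^2 r_i = 9·4·0 + 4·1·10 + 3·10·3 + 5·9·11 + 5·3·9 = 760 ≡ 6.
  S = (6, 6, 6) ≠ 0, so r is not a codeword (an error is present).
Step 3: locate the error. For a single error e at position i, S_ℓ = v_i·e·α_i^ℓ, so α_err = S_1/S_0.
  S_0^{−1} = 6^{−1} = 11 (mod 13), so α_err = 6·11 = 66 ≡ 1 = α_2. Error position i = 2.
  Consistency check: S_2/S_1 = 6·11 = 66 ≡ 1 = α_err ✓ (single-error assumption holds).
Step 4: error magnitude e = S_0/v_2 = S_0·∏_{j≠2}(α_2 − α_j) = 6·10 = 60 ≡ 8 (mod 13).
Step 5: correct position 2: c_2 = r_2 − e = 10 − 8 ≡ 2 (mod 13). Hence c = [0, 2, 3, 11, 9].
  Check: interpolating c through the α_i gives m(x) = 4 + 11·x (degree < 2) with m(α_i) = c_i for every i, so c is indeed a codeword.


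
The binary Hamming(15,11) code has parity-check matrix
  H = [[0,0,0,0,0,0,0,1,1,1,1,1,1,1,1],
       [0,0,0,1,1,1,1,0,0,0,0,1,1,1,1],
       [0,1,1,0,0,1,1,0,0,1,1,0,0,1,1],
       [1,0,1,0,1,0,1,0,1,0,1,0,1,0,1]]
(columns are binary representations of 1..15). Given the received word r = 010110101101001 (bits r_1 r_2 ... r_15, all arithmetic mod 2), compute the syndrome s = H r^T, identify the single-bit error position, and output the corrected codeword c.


s = (0, 1, 0, 0)^T, error position = 4, corrected codeword c = 010010101101001

Compute s = H r^T mod 2 one row at a time:
  s_1 = 0 + 1 + 1 + 0 + 1 + 0 + 0 + 1 = 4 ≡ 0 (mod 2).
  s_2 = 1 + 1 + 0 + 1 + 1 + 0 + 0 + 1 = 5 ≡ 1 (mod 2).
  s_3 = 1 + 0 + 0 + 1 + 1 + 0 + 0 + 1 = 4 ≡ 0 (mod 2).
  s_4 = 0 + 0 + 1 + 1 + 1 + 0 + 0 + 1 = 4 ≡ 0 (mod 2).
s = (0, 1, 0, 0)^T — this equals column 4 of H (binary 0100), so error is at position 4.
Correct: flip bit 4 of r = 010110101101001 to get c = 010010101101001.


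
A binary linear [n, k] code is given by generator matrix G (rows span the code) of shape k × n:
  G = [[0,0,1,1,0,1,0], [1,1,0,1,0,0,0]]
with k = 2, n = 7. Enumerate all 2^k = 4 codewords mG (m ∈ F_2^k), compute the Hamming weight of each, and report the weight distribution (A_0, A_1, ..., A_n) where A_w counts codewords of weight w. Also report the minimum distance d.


Weight distribution: A_0 = 1, A_3 = 2, A_4 = 1. Minimum distance d = 3.

Enumerate all 2^2 = 4 messages m ∈ F_2^2.
For each, compute codeword c = mG in F_2^7, then tally its weight.
  m = 00 → c = 0000000, weight = 0.
  m = 10 → c = 0011010, weight = 3.
  m = 01 → c = 1101000, weight = 3.
  m = 11 → c = 1110010, weight = 4.
Tally weights:
  weight 0: 1 codewords.
  weight 3: 2 codewords.
  weight 4: 1 codewords.
Minimum distance d = smallest w > 0 with A_w > 0 = 3.
Sanity: Σ A_w = 4 = 2^2 = 4 ✓.


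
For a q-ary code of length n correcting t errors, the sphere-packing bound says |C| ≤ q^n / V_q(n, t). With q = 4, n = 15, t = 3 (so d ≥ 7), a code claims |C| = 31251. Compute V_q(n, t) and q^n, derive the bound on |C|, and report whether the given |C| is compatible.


V_q(n, t) = 13276, q^n = 1073741824, Hamming bound = 80878, |C| = 31251 ≤ bound (satisfied).

Step 1: Compute V_q(n, t) = Σ_{j=0}^3 C(n, j) (q−1)^j.
  j = 0: C(15,0)·(3)^0 = 1·1 = 1.
  j = 1: C(15,1)·(3)^1 = 15·3 = 45.
  j = 2: C(15,2)·(3)^2 = 105·9 = 945.
  j = 3: C(15,3)·(3)^3 = 455·27 = 12285.
  V_q(n, t) = 1 + 45 + 945 + 12285 = 13276.
Step 2: q^n = 4^15 = 1073741824.
Step 3: Hamming bound ⌊q^n / V_q(n,t)⌋ = ⌊1073741824/13276⌋ = 80878.
Step 4: Compare |C| = 31251 to 80878: satisfied.
The claimed |C| lies below the Hamming bound.


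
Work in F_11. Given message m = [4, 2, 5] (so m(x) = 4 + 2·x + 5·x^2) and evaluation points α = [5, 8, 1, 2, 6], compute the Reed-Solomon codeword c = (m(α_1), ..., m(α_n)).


c = [7, 10, 0, 6, 9]

Message polynomial: m(x) = 4 + 2·x + 5·x^2 (mod 11).
For each evaluation point α_i, compute m(α_i) mod 11:
  α_1 = 5: Horner steps 5 → 5 → 7, so m(5) = 7.
  α_2 = 8: Horner steps 5 → 9 → 10, so m(8) = 10.
  α_3 = 1: Horner steps 5 → 7 → 0, so m(1) = 0.
  α_4 = 2: Horner steps 5 → 1 → 6, so m(2) = 6.
  α_5 = 6: Horner steps 5 → 10 → 9, so m(6) = 9.
Codeword c = [7, 10, 0, 6, 9] ∈ F_11^5.


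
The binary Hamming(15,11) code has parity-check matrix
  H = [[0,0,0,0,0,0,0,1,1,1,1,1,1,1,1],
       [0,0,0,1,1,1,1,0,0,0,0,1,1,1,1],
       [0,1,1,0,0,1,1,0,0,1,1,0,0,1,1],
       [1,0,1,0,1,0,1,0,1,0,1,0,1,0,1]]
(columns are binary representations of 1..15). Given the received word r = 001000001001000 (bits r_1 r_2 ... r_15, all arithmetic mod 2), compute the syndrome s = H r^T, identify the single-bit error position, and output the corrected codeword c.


s = (0, 1, 1, 0)^T, error position = 6, corrected codeword c = 001001001001000

Compute s = H r^T mod 2 one row at a time:
  s_1 = 0 + 1 + 0 + 0 + 1 + 0 + 0 + 0 = 2 ≡ 0 (mod 2).
  s_2 = 0 + 0 + 0 + 0 + 1 + 0 + 0 + 0 = 1 ≡ 1 (mod 2).
  s_3 = 0 + 1 + 0 + 0 + 0 + 0 + 0 + 0 = 1 ≡ 1 (mod 2).
  s_4 = 0 + 1 + 0 + 0 + 1 + 0 + 0 + 0 = 2 ≡ 0 (mod 2).
s = (0, 1, 1, 0)^T — this equals column 6 of H (binary 0110), so error is at position 6.
Correct: flip bit 6 of r = 001000001001000 to get c = 001001001001000.


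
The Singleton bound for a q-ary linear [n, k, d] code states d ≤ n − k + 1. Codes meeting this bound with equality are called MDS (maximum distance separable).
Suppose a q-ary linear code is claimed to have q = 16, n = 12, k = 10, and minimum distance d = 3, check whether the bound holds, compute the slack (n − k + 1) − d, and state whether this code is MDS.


Singleton RHS = n − k + 1 = 3, slack = 0, bound satisfied, MDS.

Singleton bound: d ≤ n − k + 1.
Here n = 12, k = 10, so n − k + 1 = 3.
Given d = 3, check d ≤ 3: YES.
Slack = (n − k + 1) − d = 0.
The code is MDS (slack = 0).
Description: the claimed parameters are [12, 10, 3]_16; such a code would be MDS (meets Singleton bound).


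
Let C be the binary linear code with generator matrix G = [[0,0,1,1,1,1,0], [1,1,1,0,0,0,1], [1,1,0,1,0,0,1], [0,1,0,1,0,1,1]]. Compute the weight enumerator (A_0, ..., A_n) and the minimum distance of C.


Weight distribution: A_0 = 1, A_2 = 4, A_4 = 9, A_6 = 2. Minimum distance d = 2.

Enumerate all 2^4 = 16 messages m ∈ F_2^4.
For each, compute codeword c = mG in F_2^7, then tally its weight.
  m = 0000 → c = 0000000, weight = 0.
  m = 1000 → c = 0011110, weight = 4.
  m = 0100 → c = 1110001, weight = 4.
  m = 1100 → c = 1101111, weight = 6.
  m = 0010 → c = 1101001, weight = 4.
  m = 1010 → c = 1110111, weight = 6.
  m = 0110 → c = 0011000, weight = 2.
  m = 1110 → c = 0000110, weight = 2.
  m = 0001 → c = 0101011, weight = 4.
  m = 1001 → c = 0110101, weight = 4.
  m = 0101 → c = 1011010, weight = 4.
  m = 1101 → c = 1000100, weight = 2.
  m = 0011 → c = 1000010, weight = 2.
  m = 1011 → c = 1011100, weight = 4.
  m = 0111 → c = 0110011, weight = 4.
  m = 1111 → c = 0101101, weight = 4.
Tally weights:
  weight 0: 1 codewords.
  weight 2: 4 codewords.
  weight 4: 9 codewords.
  weight 6: 2 codewords.
Minimum distance d = smallest w > 0 with A_w > 0 = 2.
Sanity: Σ A_w = 16 = 2^4 = 16 ✓.


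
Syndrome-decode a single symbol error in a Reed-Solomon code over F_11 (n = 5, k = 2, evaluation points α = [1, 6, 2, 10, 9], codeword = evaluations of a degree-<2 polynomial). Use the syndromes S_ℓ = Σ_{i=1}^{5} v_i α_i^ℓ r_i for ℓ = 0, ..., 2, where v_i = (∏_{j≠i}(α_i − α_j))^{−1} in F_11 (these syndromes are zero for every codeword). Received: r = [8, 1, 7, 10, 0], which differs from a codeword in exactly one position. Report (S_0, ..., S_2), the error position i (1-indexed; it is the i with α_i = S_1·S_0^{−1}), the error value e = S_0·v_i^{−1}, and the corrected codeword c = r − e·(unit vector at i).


S = (1, 6, 3), error at position 2, error magnitude e = 9, c = [8, 3, 7, 10, 0].

Step 1: column multipliers v_i = (∏_{j≠i}(α_i − α_j))^{−1} mod 11.
  i = 1 (α = 1): (1−6)(1−2)(1−10)(1−9) = (−5)·(−1)·(−9)·(−8) = 360 ≡ 8, so v_1 = 8^{−1} = 7 (mod 11).
  i = 2 (α = 6): (6−1)(6−2)(6−10)(6−9) = 5·4·(−4)·(−3) = 240 ≡ 9, so v_2 = 9^{−1} = 5 (mod 11).
  i = 3 (α = 2): (2−1)(2−6)(2−10)(2−9) = 1·(−4)·(−8)·(−7) = −224 ≡ 7, so v_3 = 7^{−1} = 8 (mod 11).
  i = 4 (α = 10): (10−1)(10−6)(10−2)(10−9) = 9·4·8·1 = 288 ≡ 2, so v_4 = 2^{−1} = 6 (mod 11).
  i = 5 (α = 9): (9−1)(9−6)(9−2)(9−10) = 8·3·7·(−1) = −168 ≡ 8, so v_5 = 8^{−1} = 7 (mod 11).
  v = [7, 5, 8, 6, 7].
Step 2: syndromes of r = [8, 1, 7, 10, 0] (all sums mod 11).
  S_0 = Σ v_i r_i = 7·8 + 5·1 + 8·7 + 6·10 + 7·0 = 177 ≡ 1.
  S_1 = Σ v_i α_i r_i = 7·1·8 + 5·6·1 + 8·2·7 + 6·10·10 + 7·9·0 = 798 ≡ 6.
  α_i^2 mod 11 = [1, 3, 4, 1, 4].
  S_2 = Σ v_i α_i^2 r_i = 7·1·8 + 5·3·1 + 8·4·7 + 6·1·10 + 7·4·0 = 355 ≡ 3.
  S = (1, 6, 3) ≠ 0, so r is not a codeword (an error is present).
Step 3: locate the error. For a single error e at position i, S_ℓ = v_i·e·α_i^ℓ, so α_err = S_1/S_0.
  S_0^{−1} = 1^{−1} = 1 (mod 11), so α_err = 6·1 = 6 ≡ 6 = α_2. Error position i = 2.
  Consistency check: S_2/S_1 = 3·2 = 6 ≡ 6 = α_err ✓ (single-error assumption holds).
Step 4: error magnitude e = S_0/v_2 = S_0·∏_{j≠2}(α_2 − α_j) = 1·9 = 9 ≡ 9 (mod 11).
Step 5: correct position 2: c_2 = r_2 − e = 1 − 9 ≡ 3 (mod 11). Hence c = [8, 3, 7, 10, 0].
  Check: interpolating c through the α_i gives m(x) = 9 + 10·x (degree < 2) with m(α_i) = c_i for every i, so c is indeed a codeword.
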